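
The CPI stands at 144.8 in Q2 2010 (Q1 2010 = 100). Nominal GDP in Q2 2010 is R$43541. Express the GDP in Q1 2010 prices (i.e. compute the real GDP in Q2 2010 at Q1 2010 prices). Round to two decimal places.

30069.75

Real = Nominal ÷ (Index/100) = 43541 ÷ (144.8/100)
     = 43541 ÷ 1.448 = 30069.7514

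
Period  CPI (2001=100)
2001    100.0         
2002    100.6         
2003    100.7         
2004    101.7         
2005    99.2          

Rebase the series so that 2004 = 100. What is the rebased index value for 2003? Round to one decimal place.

Rebased(2003) = 100.7 / 101.7 × 100 = 99.0167

99.0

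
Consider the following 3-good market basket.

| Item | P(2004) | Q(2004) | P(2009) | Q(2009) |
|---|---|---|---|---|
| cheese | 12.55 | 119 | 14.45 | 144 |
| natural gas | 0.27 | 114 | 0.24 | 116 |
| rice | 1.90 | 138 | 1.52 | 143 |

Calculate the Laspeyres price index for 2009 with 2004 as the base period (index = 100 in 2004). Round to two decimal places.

Laspeyres price index uses base-period quantities as weights.
ΣP(2009)·Q(2004) = 14.45×119 + 0.24×114 + 1.52×138 = 1719.55 + 27.36 + 209.76 = 1956.67
ΣP(2004)·Q(2004) = 12.55×119 + 0.27×114 + 1.90×138 = 1493.45 + 30.78 + 262.2 = 1786.43
Index = 1956.67 / 1786.43 × 100 = 109.5296

109.53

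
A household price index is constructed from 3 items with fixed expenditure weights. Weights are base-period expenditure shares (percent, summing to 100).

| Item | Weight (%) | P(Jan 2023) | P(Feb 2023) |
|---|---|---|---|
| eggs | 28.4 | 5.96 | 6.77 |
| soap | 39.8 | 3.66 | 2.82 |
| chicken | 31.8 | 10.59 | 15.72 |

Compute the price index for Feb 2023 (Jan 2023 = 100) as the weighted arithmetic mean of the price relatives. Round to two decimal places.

110.13

eggs: 28.4 × (6.77/5.96) = 28.4 × 1.135906 = 32.2597
soap: 39.8 × (2.82/3.66) = 39.8 × 0.770492 = 30.6656
chicken: 31.8 × (15.72/10.59) = 31.8 × 1.484419 = 47.2045
Index = Σ wᵢ·(p₁ᵢ/p₀ᵢ) = 32.2597 + 30.6656 + 47.2045 = 110.1298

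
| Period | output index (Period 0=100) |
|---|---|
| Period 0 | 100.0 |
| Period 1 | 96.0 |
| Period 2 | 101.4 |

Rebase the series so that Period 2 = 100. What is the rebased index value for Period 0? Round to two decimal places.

Rebased(Period 0) = 100.0 / 101.4 × 100 = 98.6193

98.62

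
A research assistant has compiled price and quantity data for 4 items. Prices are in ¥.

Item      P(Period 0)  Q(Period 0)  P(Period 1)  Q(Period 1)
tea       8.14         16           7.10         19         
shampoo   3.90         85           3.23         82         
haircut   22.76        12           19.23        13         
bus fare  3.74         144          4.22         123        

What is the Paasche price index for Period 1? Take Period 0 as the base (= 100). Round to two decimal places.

95.00

Paasche price index uses current-period quantities as weights.
ΣP(Period 1)·Q(Period 1) = 7.10×19 + 3.23×82 + 19.23×13 + 4.22×123 = 134.9 + 264.86 + 249.99 + 519.06 = 1168.81
ΣP(Period 0)·Q(Period 1) = 8.14×19 + 3.90×82 + 22.76×13 + 3.74×123 = 154.66 + 319.8 + 295.88 + 460.02 = 1230.36
Index = 1168.81 / 1230.36 × 100 = 94.9974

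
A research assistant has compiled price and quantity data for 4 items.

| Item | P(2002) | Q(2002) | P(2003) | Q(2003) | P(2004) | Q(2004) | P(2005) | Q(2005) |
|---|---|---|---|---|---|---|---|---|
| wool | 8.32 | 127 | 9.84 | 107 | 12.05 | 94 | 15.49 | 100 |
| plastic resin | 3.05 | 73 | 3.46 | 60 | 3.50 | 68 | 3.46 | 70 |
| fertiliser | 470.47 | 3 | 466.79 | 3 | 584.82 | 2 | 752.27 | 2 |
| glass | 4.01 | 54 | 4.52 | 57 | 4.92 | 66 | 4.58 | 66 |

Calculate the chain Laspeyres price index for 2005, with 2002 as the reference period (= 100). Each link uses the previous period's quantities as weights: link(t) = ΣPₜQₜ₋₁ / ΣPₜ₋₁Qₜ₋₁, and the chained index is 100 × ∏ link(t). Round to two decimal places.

Link 2002→2003:
ΣP(2003)Q(2002) = 9.84×127 + 3.46×73 + 466.79×3 + 4.52×54 = 1249.68 + 252.58 + 1400.37 + 244.08 = 3146.71
ΣP(2002)Q(2002) = 8.32×127 + 3.05×73 + 470.47×3 + 4.01×54 = 1056.64 + 222.65 + 1411.41 + 216.54 = 2907.24
link = 3146.71/2907.24 = 1.082370
Link 2003→2004:
ΣP(2004)Q(2003) = 12.05×107 + 3.50×60 + 584.82×3 + 4.92×57 = 1289.35 + 210 + 1754.46 + 280.44 = 3534.25
ΣP(2003)Q(2003) = 9.84×107 + 3.46×60 + 466.79×3 + 4.52×57 = 1052.88 + 207.6 + 1400.37 + 257.64 = 2918.49
link = 3534.25/2918.49 = 1.210986
Link 2004→2005:
ΣP(2005)Q(2004) = 15.49×94 + 3.46×68 + 752.27×2 + 4.58×66 = 1456.06 + 235.28 + 1504.54 + 302.28 = 3498.16
ΣP(2004)Q(2004) = 12.05×94 + 3.50×68 + 584.82×2 + 4.92×66 = 1132.7 + 238 + 1169.64 + 324.72 = 2865.06
link = 3498.16/2865.06 = 1.220973
Chained index = 100 × 1.082370 × 1.210986 × 1.220973 = 160.0372

160.04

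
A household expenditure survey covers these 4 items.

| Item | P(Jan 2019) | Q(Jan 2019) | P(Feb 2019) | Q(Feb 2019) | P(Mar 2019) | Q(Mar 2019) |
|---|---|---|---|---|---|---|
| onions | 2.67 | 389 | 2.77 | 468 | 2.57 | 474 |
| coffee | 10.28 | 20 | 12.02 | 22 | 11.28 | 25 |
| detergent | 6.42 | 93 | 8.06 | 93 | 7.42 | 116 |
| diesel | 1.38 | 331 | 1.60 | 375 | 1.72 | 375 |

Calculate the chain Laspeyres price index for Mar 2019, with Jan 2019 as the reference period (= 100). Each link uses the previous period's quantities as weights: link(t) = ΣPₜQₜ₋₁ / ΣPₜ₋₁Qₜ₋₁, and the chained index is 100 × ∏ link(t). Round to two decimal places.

108.18

Link Jan 2019→Feb 2019:
ΣP(Feb 2019)Q(Jan 2019) = 2.77×389 + 12.02×20 + 8.06×93 + 1.60×331 = 1077.53 + 240.4 + 749.58 + 529.6 = 2597.11
ΣP(Jan 2019)Q(Jan 2019) = 2.67×389 + 10.28×20 + 6.42×93 + 1.38×331 = 1038.63 + 205.6 + 597.06 + 456.78 = 2298.07
link = 2597.11/2298.07 = 1.130127
Link Feb 2019→Mar 2019:
ΣP(Mar 2019)Q(Feb 2019) = 2.57×468 + 11.28×22 + 7.42×93 + 1.72×375 = 1202.76 + 248.16 + 690.06 + 645 = 2785.98
ΣP(Feb 2019)Q(Feb 2019) = 2.77×468 + 12.02×22 + 8.06×93 + 1.60×375 = 1296.36 + 264.44 + 749.58 + 600 = 2910.38
link = 2785.98/2910.38 = 0.957256
Chained index = 100 × 1.130127 × 0.957256 = 108.1821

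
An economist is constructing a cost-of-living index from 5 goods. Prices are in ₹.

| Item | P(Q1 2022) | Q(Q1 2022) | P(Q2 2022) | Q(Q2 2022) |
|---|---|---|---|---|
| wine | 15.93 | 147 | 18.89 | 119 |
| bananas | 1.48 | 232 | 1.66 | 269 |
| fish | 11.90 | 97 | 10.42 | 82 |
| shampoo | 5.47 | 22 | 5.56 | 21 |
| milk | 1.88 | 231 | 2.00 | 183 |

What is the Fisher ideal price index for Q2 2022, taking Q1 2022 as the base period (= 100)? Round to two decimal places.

Laspeyres component (base-period weights):
ΣP(Q2 2022)Q(Q1 2022) = 18.89×147 + 1.66×232 + 10.42×97 + 5.56×22 + 2.00×231 = 2776.83 + 385.12 + 1010.74 + 122.32 + 462 = 4757.01
ΣP(Q1 2022)Q(Q1 2022) = 15.93×147 + 1.48×232 + 11.90×97 + 5.47×22 + 1.88×231 = 2341.71 + 343.36 + 1154.3 + 120.34 + 434.28 = 4393.99
L = 4757.01 / 4393.99 × 100 = 108.2617
Paasche component (current-period weights):
ΣP(Q2 2022)Q(Q2 2022) = 18.89×119 + 1.66×269 + 10.42×82 + 5.56×21 + 2.00×183 = 2247.91 + 446.54 + 854.44 + 116.76 + 366 = 4031.65
ΣP(Q1 2022)Q(Q2 2022) = 15.93×119 + 1.48×269 + 11.90×82 + 5.47×21 + 1.88×183 = 1895.67 + 398.12 + 975.8 + 114.87 + 344.04 = 3728.5
P = 4031.65 / 3728.5 × 100 = 108.1306
Fisher = √(L × P) = √(108.2617 × 108.1306) = 108.1962

108.20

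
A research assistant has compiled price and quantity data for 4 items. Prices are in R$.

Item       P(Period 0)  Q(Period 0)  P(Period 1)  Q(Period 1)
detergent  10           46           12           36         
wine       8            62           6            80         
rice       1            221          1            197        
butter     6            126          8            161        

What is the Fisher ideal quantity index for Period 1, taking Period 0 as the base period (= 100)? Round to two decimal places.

Laspeyres component (base-period weights):
ΣP(Period 0)Q(Period 1) = 10×36 + 8×80 + 1×197 + 6×161 = 360 + 640 + 197 + 966 = 2163
ΣP(Period 0)Q(Period 0) = 10×46 + 8×62 + 1×221 + 6×126 = 460 + 496 + 221 + 756 = 1933
L = 2163 / 1933 × 100 = 111.8986
Paasche component (current-period weights):
ΣP(Period 1)Q(Period 1) = 12×36 + 6×80 + 1×197 + 8×161 = 432 + 480 + 197 + 1288 = 2397
ΣP(Period 1)Q(Period 0) = 12×46 + 6×62 + 1×221 + 8×126 = 552 + 372 + 221 + 1008 = 2153
P = 2397 / 2153 × 100 = 111.3330
Fisher = √(L × P) = √(111.8986 × 111.3330) = 111.6155

111.62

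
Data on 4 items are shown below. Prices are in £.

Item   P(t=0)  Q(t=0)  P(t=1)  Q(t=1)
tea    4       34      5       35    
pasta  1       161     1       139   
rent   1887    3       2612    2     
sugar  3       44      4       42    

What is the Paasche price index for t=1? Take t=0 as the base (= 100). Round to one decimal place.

Paasche price index uses current-period quantities as weights.
ΣP(t=1)·Q(t=1) = 5×35 + 1×139 + 2612×2 + 4×42 = 175 + 139 + 5224 + 168 = 5706
ΣP(t=0)·Q(t=1) = 4×35 + 1×139 + 1887×2 + 3×42 = 140 + 139 + 3774 + 126 = 4179
Index = 5706 / 4179 × 100 = 136.5398

136.5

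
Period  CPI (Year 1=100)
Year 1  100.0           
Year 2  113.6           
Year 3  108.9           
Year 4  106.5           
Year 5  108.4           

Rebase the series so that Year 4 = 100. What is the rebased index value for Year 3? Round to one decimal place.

Rebased(Year 3) = 108.9 / 106.5 × 100 = 102.2535

102.3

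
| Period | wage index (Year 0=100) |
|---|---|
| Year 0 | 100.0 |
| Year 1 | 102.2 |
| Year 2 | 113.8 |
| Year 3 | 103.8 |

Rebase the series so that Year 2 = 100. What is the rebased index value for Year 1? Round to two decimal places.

Rebased(Year 1) = 102.2 / 113.8 × 100 = 89.8067

89.81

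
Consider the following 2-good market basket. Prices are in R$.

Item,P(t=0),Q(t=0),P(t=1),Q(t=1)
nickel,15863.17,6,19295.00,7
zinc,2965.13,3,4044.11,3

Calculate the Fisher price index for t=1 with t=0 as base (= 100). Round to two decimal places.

Laspeyres component (base-period weights):
ΣP(t=1)Q(t=0) = 19295.00×6 + 4044.11×3 = 115770 + 12132.33 = 127902.33
ΣP(t=0)Q(t=0) = 15863.17×6 + 2965.13×3 = 95179.02 + 8895.39 = 104074.41
L = 127902.33 / 104074.41 × 100 = 122.8951
Paasche component (current-period weights):
ΣP(t=1)Q(t=1) = 19295.00×7 + 4044.11×3 = 135065 + 12132.33 = 147197.33
ΣP(t=0)Q(t=1) = 15863.17×7 + 2965.13×3 = 111042.19 + 8895.39 = 119937.58
P = 147197.33 / 119937.58 × 100 = 122.7283
Fisher = √(L × P) = √(122.8951 × 122.7283) = 122.8117

122.81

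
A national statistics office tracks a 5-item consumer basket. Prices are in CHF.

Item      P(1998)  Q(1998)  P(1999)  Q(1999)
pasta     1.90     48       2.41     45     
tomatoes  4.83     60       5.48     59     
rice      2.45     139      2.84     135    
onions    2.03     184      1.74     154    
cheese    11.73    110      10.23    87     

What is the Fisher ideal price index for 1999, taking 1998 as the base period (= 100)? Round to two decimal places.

Laspeyres component (base-period weights):
ΣP(1999)Q(1998) = 2.41×48 + 5.48×60 + 2.84×139 + 1.74×184 + 10.23×110 = 115.68 + 328.8 + 394.76 + 320.16 + 1125.3 = 2284.7
ΣP(1998)Q(1998) = 1.90×48 + 4.83×60 + 2.45×139 + 2.03×184 + 11.73×110 = 91.2 + 289.8 + 340.55 + 373.52 + 1290.3 = 2385.37
L = 2284.7 / 2385.37 × 100 = 95.7797
Paasche component (current-period weights):
ΣP(1999)Q(1999) = 2.41×45 + 5.48×59 + 2.84×135 + 1.74×154 + 10.23×87 = 108.45 + 323.32 + 383.4 + 267.96 + 890.01 = 1973.14
ΣP(1998)Q(1999) = 1.90×45 + 4.83×59 + 2.45×135 + 2.03×154 + 11.73×87 = 85.5 + 284.97 + 330.75 + 312.62 + 1020.51 = 2034.35
P = 1973.14 / 2034.35 × 100 = 96.9912
Fisher = √(L × P) = √(95.7797 × 96.9912) = 96.3835

96.38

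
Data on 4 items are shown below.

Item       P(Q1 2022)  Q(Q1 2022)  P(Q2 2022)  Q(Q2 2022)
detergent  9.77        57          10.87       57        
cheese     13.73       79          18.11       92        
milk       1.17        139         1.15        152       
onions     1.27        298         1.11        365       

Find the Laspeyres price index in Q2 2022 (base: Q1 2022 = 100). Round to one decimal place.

Laspeyres price index uses base-period quantities as weights.
ΣP(Q2 2022)·Q(Q1 2022) = 10.87×57 + 18.11×79 + 1.15×139 + 1.11×298 = 619.59 + 1430.69 + 159.85 + 330.78 = 2540.91
ΣP(Q1 2022)·Q(Q1 2022) = 9.77×57 + 13.73×79 + 1.17×139 + 1.27×298 = 556.89 + 1084.67 + 162.63 + 378.46 = 2182.65
Index = 2540.91 / 2182.65 × 100 = 116.4140

116.4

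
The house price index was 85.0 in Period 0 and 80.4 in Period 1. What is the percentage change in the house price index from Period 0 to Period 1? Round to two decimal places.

Change = (80.4 − 85.0) / 85.0 × 100
       = -4.6 / 85.0 × 100 = -5.4118%

-5.41%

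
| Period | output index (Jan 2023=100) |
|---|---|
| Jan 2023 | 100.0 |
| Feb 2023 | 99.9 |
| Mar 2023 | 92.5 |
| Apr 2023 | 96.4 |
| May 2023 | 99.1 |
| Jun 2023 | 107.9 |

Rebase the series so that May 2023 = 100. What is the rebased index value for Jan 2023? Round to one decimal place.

100.9

Rebased(Jan 2023) = 100.0 / 99.1 × 100 = 100.9082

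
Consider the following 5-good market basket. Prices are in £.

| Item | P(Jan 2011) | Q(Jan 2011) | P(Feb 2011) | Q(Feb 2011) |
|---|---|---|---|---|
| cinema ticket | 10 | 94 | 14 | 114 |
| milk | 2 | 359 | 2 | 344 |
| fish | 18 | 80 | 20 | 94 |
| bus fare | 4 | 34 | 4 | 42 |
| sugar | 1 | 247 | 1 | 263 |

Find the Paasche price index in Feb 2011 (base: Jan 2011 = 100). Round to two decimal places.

Paasche price index uses current-period quantities as weights.
ΣP(Feb 2011)·Q(Feb 2011) = 14×114 + 2×344 + 20×94 + 4×42 + 1×263 = 1596 + 688 + 1880 + 168 + 263 = 4595
ΣP(Jan 2011)·Q(Feb 2011) = 10×114 + 2×344 + 18×94 + 4×42 + 1×263 = 1140 + 688 + 1692 + 168 + 263 = 3951
Index = 4595 / 3951 × 100 = 116.2997

116.30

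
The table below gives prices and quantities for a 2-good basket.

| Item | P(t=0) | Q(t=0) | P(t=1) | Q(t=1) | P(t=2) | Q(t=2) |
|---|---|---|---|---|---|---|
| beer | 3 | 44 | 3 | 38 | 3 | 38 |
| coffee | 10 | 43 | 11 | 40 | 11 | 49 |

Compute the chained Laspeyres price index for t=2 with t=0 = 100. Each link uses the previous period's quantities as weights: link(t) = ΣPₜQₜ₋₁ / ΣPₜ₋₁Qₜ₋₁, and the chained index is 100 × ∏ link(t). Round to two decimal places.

107.65

Link t=0→t=1:
ΣP(t=1)Q(t=0) = 3×44 + 11×43 = 132 + 473 = 605
ΣP(t=0)Q(t=0) = 3×44 + 10×43 = 132 + 430 = 562
link = 605/562 = 1.076512
Link t=1→t=2:
ΣP(t=2)Q(t=1) = 3×38 + 11×40 = 114 + 440 = 554
ΣP(t=1)Q(t=1) = 3×38 + 11×40 = 114 + 440 = 554
link = 554/554 = 1.000000
Chained index = 100 × 1.076512 × 1.000000 = 107.6512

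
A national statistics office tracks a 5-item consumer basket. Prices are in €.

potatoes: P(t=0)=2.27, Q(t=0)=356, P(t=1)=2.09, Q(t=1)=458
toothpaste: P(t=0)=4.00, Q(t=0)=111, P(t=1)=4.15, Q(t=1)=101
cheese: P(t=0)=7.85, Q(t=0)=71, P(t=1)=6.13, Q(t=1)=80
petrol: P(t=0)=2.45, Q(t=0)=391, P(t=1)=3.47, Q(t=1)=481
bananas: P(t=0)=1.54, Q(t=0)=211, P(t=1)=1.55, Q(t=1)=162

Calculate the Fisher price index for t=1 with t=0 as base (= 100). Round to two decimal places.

Laspeyres component (base-period weights):
ΣP(t=1)Q(t=0) = 2.09×356 + 4.15×111 + 6.13×71 + 3.47×391 + 1.55×211 = 744.04 + 460.65 + 435.23 + 1356.77 + 327.05 = 3323.74
ΣP(t=0)Q(t=0) = 2.27×356 + 4.00×111 + 7.85×71 + 2.45×391 + 1.54×211 = 808.12 + 444 + 557.35 + 957.95 + 324.94 = 3092.36
L = 3323.74 / 3092.36 × 100 = 107.4823
Paasche component (current-period weights):
ΣP(t=1)Q(t=1) = 2.09×458 + 4.15×101 + 6.13×80 + 3.47×481 + 1.55×162 = 957.22 + 419.15 + 490.4 + 1669.07 + 251.1 = 3786.94
ΣP(t=0)Q(t=1) = 2.27×458 + 4.00×101 + 7.85×80 + 2.45×481 + 1.54×162 = 1039.66 + 404 + 628 + 1178.45 + 249.48 = 3499.59
P = 3786.94 / 3499.59 × 100 = 108.2110
Fisher = √(L × P) = √(107.4823 × 108.2110) = 107.8460

107.85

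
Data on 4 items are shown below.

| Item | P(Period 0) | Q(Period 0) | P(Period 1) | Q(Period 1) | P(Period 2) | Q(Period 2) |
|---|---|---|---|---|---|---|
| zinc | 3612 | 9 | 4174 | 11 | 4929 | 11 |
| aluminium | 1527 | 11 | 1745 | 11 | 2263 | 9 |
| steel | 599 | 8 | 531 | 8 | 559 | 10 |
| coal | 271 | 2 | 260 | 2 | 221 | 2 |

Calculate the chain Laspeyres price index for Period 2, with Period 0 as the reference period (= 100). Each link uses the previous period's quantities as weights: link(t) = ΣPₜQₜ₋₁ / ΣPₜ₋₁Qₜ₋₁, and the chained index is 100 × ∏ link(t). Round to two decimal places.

135.41

Link Period 0→Period 1:
ΣP(Period 1)Q(Period 0) = 4174×9 + 1745×11 + 531×8 + 260×2 = 37566 + 19195 + 4248 + 520 = 61529
ΣP(Period 0)Q(Period 0) = 3612×9 + 1527×11 + 599×8 + 271×2 = 32508 + 16797 + 4792 + 542 = 54639
link = 61529/54639 = 1.126100
Link Period 1→Period 2:
ΣP(Period 2)Q(Period 1) = 4929×11 + 2263×11 + 559×8 + 221×2 = 54219 + 24893 + 4472 + 442 = 84026
ΣP(Period 1)Q(Period 1) = 4174×11 + 1745×11 + 531×8 + 260×2 = 45914 + 19195 + 4248 + 520 = 69877
link = 84026/69877 = 1.202484
Chained index = 100 × 1.126100 × 1.202484 = 135.4118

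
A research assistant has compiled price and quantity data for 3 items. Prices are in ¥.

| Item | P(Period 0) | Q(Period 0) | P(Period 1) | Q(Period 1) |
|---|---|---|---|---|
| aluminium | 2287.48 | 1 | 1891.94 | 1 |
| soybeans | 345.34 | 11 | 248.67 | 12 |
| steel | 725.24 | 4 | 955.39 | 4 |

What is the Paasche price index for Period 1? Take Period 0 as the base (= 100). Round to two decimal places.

93.20

Paasche price index uses current-period quantities as weights.
ΣP(Period 1)·Q(Period 1) = 1891.94×1 + 248.67×12 + 955.39×4 = 1891.94 + 2984.04 + 3821.56 = 8697.54
ΣP(Period 0)·Q(Period 1) = 2287.48×1 + 345.34×12 + 725.24×4 = 2287.48 + 4144.08 + 2900.96 = 9332.52
Index = 8697.54 / 9332.52 × 100 = 93.1960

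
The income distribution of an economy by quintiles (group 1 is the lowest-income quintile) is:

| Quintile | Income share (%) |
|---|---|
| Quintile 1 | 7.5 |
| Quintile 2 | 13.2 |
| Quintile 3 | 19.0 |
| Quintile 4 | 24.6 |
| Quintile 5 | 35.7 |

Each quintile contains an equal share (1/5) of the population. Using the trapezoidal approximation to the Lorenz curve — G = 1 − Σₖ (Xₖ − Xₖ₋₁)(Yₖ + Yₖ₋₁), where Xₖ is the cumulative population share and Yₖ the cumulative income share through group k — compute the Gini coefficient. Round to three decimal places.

0.271

Cumulative income shares Yₖ: 0.0750, 0.2070, 0.3970, 0.6430, 1.0000
Σ (Xₖ−Xₖ₋₁)(Yₖ+Yₖ₋₁) = (1/5)(0.0750+0.0000) + (1/5)(0.2070+0.0750) + (1/5)(0.3970+0.2070) + (1/5)(0.6430+0.3970) + (1/5)(1.0000+0.6430)
  = 0.0150 + 0.0564 + 0.1208 + 0.2080 + 0.3286 = 0.7288
G = 1 − 0.7288 = 0.2712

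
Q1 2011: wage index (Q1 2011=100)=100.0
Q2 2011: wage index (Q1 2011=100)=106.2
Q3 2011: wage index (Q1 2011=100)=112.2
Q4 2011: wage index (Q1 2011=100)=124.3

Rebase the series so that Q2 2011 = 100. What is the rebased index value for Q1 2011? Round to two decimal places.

Rebased(Q1 2011) = 100.0 / 106.2 × 100 = 94.1620

94.16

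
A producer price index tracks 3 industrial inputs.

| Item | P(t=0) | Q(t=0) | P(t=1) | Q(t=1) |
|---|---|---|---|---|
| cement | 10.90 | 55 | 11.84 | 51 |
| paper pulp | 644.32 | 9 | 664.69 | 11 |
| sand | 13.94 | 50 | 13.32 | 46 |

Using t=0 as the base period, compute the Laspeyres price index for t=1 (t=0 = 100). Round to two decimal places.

102.88

Laspeyres price index uses base-period quantities as weights.
ΣP(t=1)·Q(t=0) = 11.84×55 + 664.69×9 + 13.32×50 = 651.2 + 5982.21 + 666 = 7299.41
ΣP(t=0)·Q(t=0) = 10.90×55 + 644.32×9 + 13.94×50 = 599.5 + 5798.88 + 697 = 7095.38
Index = 7299.41 / 7095.38 × 100 = 102.8755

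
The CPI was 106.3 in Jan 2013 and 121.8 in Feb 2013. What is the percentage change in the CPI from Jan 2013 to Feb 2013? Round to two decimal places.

14.58%

Change = (121.8 − 106.3) / 106.3 × 100
       = 15.5 / 106.3 × 100 = 14.5814%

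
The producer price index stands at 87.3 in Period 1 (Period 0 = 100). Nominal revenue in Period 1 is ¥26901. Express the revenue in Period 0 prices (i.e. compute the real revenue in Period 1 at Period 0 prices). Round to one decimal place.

Real = Nominal ÷ (Index/100) = 26901 ÷ (87.3/100)
     = 26901 ÷ 0.873 = 30814.4330

30814.4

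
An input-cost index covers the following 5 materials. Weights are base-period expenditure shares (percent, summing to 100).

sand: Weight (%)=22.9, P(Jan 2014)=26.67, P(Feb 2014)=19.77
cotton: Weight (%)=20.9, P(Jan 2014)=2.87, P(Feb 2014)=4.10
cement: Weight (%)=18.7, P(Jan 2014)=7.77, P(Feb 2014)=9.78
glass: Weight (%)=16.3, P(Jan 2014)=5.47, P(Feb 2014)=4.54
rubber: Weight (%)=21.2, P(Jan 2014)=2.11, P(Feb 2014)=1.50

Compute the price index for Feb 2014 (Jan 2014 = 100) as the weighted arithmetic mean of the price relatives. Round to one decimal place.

sand: 22.9 × (19.77/26.67) = 22.9 × 0.741282 = 16.9754
cotton: 20.9 × (4.10/2.87) = 20.9 × 1.428571 = 29.8571
cement: 18.7 × (9.78/7.77) = 18.7 × 1.258687 = 23.5375
glass: 16.3 × (4.54/5.47) = 16.3 × 0.829982 = 13.5287
rubber: 21.2 × (1.50/2.11) = 21.2 × 0.710900 = 15.0711
Index = Σ wᵢ·(p₁ᵢ/p₀ᵢ) = 16.9754 + 29.8571 + 23.5375 + 13.5287 + 15.0711 = 98.9698

99.0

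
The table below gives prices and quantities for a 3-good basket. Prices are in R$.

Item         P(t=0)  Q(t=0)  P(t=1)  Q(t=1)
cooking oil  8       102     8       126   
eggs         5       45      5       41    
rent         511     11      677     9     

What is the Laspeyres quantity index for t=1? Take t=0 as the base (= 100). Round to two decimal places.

Laspeyres quantity index uses base-period prices as weights.
ΣP(t=0)·Q(t=1) = 8×126 + 5×41 + 511×9 = 1008 + 205 + 4599 = 5812
ΣP(t=0)·Q(t=0) = 8×102 + 5×45 + 511×11 = 816 + 225 + 5621 = 6662
Index = 5812 / 6662 × 100 = 87.2411

87.24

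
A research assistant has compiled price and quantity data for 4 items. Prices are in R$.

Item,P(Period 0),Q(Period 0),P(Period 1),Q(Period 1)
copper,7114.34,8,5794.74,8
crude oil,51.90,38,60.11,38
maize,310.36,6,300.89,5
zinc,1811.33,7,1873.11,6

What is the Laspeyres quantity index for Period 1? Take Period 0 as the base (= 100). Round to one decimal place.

97.1

Laspeyres quantity index uses base-period prices as weights.
ΣP(Period 0)·Q(Period 1) = 7114.34×8 + 51.90×38 + 310.36×5 + 1811.33×6 = 56914.72 + 1972.2 + 1551.8 + 10867.98 = 71306.7
ΣP(Period 0)·Q(Period 0) = 7114.34×8 + 51.90×38 + 310.36×6 + 1811.33×7 = 56914.72 + 1972.2 + 1862.16 + 12679.31 = 73428.39
Index = 71306.7 / 73428.39 × 100 = 97.1105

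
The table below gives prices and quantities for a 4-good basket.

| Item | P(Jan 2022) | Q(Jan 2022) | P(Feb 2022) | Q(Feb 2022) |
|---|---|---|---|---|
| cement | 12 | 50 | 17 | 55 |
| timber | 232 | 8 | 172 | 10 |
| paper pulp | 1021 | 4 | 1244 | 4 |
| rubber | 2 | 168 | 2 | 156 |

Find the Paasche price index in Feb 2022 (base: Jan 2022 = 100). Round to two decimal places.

Paasche price index uses current-period quantities as weights.
ΣP(Feb 2022)·Q(Feb 2022) = 17×55 + 172×10 + 1244×4 + 2×156 = 935 + 1720 + 4976 + 312 = 7943
ΣP(Jan 2022)·Q(Feb 2022) = 12×55 + 232×10 + 1021×4 + 2×156 = 660 + 2320 + 4084 + 312 = 7376
Index = 7943 / 7376 × 100 = 107.6871

107.69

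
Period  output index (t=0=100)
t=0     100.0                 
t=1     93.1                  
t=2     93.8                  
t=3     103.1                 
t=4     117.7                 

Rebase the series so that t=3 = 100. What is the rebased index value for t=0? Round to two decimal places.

96.99

Rebased(t=0) = 100.0 / 103.1 × 100 = 96.9932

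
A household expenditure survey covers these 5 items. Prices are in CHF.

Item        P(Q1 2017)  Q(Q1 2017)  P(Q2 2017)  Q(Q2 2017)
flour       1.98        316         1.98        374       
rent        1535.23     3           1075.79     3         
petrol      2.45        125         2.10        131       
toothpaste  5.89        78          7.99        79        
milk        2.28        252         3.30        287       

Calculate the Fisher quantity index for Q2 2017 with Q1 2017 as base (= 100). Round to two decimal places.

103.89

Laspeyres component (base-period weights):
ΣP(Q1 2017)Q(Q2 2017) = 1.98×374 + 1535.23×3 + 2.45×131 + 5.89×79 + 2.28×287 = 740.52 + 4605.69 + 320.95 + 465.31 + 654.36 = 6786.83
ΣP(Q1 2017)Q(Q1 2017) = 1.98×316 + 1535.23×3 + 2.45×125 + 5.89×78 + 2.28×252 = 625.68 + 4605.69 + 306.25 + 459.42 + 574.56 = 6571.6
L = 6786.83 / 6571.6 × 100 = 103.2752
Paasche component (current-period weights):
ΣP(Q2 2017)Q(Q2 2017) = 1.98×374 + 1075.79×3 + 2.10×131 + 7.99×79 + 3.30×287 = 740.52 + 3227.37 + 275.1 + 631.21 + 947.1 = 5821.3
ΣP(Q2 2017)Q(Q1 2017) = 1.98×316 + 1075.79×3 + 2.10×125 + 7.99×78 + 3.30×252 = 625.68 + 3227.37 + 262.5 + 623.22 + 831.6 = 5570.37
P = 5821.3 / 5570.37 × 100 = 104.5047
Fisher = √(L × P) = √(103.2752 × 104.5047) = 103.8881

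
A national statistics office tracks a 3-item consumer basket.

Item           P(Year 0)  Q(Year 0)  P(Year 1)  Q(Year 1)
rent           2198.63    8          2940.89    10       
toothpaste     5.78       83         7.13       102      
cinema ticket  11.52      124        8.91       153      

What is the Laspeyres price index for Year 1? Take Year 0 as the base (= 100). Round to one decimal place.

Laspeyres price index uses base-period quantities as weights.
ΣP(Year 1)·Q(Year 0) = 2940.89×8 + 7.13×83 + 8.91×124 = 23527.12 + 591.79 + 1104.84 = 25223.75
ΣP(Year 0)·Q(Year 0) = 2198.63×8 + 5.78×83 + 11.52×124 = 17589.04 + 479.74 + 1428.48 = 19497.26
Index = 25223.75 / 19497.26 × 100 = 129.3707

129.4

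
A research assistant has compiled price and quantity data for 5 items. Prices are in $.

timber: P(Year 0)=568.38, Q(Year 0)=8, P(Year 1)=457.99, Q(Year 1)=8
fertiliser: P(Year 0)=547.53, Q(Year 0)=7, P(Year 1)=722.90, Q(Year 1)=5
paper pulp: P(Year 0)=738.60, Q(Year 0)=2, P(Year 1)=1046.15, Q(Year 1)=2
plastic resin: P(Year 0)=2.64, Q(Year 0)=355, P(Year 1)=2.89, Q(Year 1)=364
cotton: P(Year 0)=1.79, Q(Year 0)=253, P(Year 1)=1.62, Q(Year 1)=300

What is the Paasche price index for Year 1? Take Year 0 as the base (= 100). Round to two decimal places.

106.32

Paasche price index uses current-period quantities as weights.
ΣP(Year 1)·Q(Year 1) = 457.99×8 + 722.90×5 + 1046.15×2 + 2.89×364 + 1.62×300 = 3663.92 + 3614.5 + 2092.3 + 1051.96 + 486 = 10908.68
ΣP(Year 0)·Q(Year 1) = 568.38×8 + 547.53×5 + 738.60×2 + 2.64×364 + 1.79×300 = 4547.04 + 2737.65 + 1477.2 + 960.96 + 537 = 10259.85
Index = 10908.68 / 10259.85 × 100 = 106.3240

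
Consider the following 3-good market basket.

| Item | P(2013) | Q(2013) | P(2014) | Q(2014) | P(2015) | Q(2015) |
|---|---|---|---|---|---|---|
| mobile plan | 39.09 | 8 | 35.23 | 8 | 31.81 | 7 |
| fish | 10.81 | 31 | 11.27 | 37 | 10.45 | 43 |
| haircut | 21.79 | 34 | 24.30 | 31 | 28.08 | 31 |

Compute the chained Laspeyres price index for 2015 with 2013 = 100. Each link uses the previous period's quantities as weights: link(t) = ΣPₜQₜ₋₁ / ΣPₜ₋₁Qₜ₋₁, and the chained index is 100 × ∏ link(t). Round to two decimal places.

109.25

Link 2013→2014:
ΣP(2014)Q(2013) = 35.23×8 + 11.27×31 + 24.30×34 = 281.84 + 349.37 + 826.2 = 1457.41
ΣP(2013)Q(2013) = 39.09×8 + 10.81×31 + 21.79×34 = 312.72 + 335.11 + 740.86 = 1388.69
link = 1457.41/1388.69 = 1.049485
Link 2014→2015:
ΣP(2015)Q(2014) = 31.81×8 + 10.45×37 + 28.08×31 = 254.48 + 386.65 + 870.48 = 1511.61
ΣP(2014)Q(2014) = 35.23×8 + 11.27×37 + 24.30×31 = 281.84 + 416.99 + 753.3 = 1452.13
link = 1511.61/1452.13 = 1.040961
Chained index = 100 × 1.049485 × 1.040961 = 109.2473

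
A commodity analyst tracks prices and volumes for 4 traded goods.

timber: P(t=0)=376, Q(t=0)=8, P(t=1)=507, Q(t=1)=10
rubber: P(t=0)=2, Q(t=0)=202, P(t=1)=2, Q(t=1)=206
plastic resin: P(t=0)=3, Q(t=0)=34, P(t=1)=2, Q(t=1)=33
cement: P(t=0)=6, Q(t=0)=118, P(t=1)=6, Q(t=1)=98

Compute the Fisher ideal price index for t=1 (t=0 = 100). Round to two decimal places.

Laspeyres component (base-period weights):
ΣP(t=1)Q(t=0) = 507×8 + 2×202 + 2×34 + 6×118 = 4056 + 404 + 68 + 708 = 5236
ΣP(t=0)Q(t=0) = 376×8 + 2×202 + 3×34 + 6×118 = 3008 + 404 + 102 + 708 = 4222
L = 5236 / 4222 × 100 = 124.0171
Paasche component (current-period weights):
ΣP(t=1)Q(t=1) = 507×10 + 2×206 + 2×33 + 6×98 = 5070 + 412 + 66 + 588 = 6136
ΣP(t=0)Q(t=1) = 376×10 + 2×206 + 3×33 + 6×98 = 3760 + 412 + 99 + 588 = 4859
P = 6136 / 4859 × 100 = 126.2811
Fisher = √(L × P) = √(124.0171 × 126.2811) = 125.1440

125.14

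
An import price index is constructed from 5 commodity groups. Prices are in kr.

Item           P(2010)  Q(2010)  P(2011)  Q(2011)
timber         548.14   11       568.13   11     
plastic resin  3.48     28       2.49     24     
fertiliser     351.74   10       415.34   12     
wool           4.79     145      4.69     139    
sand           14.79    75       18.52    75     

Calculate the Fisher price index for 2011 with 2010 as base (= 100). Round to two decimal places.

109.83

Laspeyres component (base-period weights):
ΣP(2011)Q(2010) = 568.13×11 + 2.49×28 + 415.34×10 + 4.69×145 + 18.52×75 = 6249.43 + 69.72 + 4153.4 + 680.05 + 1389 = 12541.6
ΣP(2010)Q(2010) = 548.14×11 + 3.48×28 + 351.74×10 + 4.79×145 + 14.79×75 = 6029.54 + 97.44 + 3517.4 + 694.55 + 1109.25 = 11448.18
L = 12541.6 / 11448.18 × 100 = 109.5510
Paasche component (current-period weights):
ΣP(2011)Q(2011) = 568.13×11 + 2.49×24 + 415.34×12 + 4.69×139 + 18.52×75 = 6249.43 + 59.76 + 4984.08 + 651.91 + 1389 = 13334.18
ΣP(2010)Q(2011) = 548.14×11 + 3.48×24 + 351.74×12 + 4.79×139 + 14.79×75 = 6029.54 + 83.52 + 4220.88 + 665.81 + 1109.25 = 12109
P = 13334.18 / 12109 × 100 = 110.1179
Fisher = √(L × P) = √(109.5510 × 110.1179) = 109.8341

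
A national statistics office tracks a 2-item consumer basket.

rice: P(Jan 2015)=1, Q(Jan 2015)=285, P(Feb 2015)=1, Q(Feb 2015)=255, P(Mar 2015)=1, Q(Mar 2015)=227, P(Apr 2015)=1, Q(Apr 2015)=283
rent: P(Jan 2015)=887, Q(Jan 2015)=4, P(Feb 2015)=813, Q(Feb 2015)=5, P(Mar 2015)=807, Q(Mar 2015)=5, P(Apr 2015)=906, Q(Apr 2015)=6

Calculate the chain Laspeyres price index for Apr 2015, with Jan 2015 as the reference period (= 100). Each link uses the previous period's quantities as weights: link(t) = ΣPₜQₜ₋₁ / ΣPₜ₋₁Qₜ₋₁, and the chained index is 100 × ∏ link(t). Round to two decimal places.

Link Jan 2015→Feb 2015:
ΣP(Feb 2015)Q(Jan 2015) = 1×285 + 813×4 = 285 + 3252 = 3537
ΣP(Jan 2015)Q(Jan 2015) = 1×285 + 887×4 = 285 + 3548 = 3833
link = 3537/3833 = 0.922776
Link Feb 2015→Mar 2015:
ΣP(Mar 2015)Q(Feb 2015) = 1×255 + 807×5 = 255 + 4035 = 4290
ΣP(Feb 2015)Q(Feb 2015) = 1×255 + 813×5 = 255 + 4065 = 4320
link = 4290/4320 = 0.993056
Link Mar 2015→Apr 2015:
ΣP(Apr 2015)Q(Mar 2015) = 1×227 + 906×5 = 227 + 4530 = 4757
ΣP(Mar 2015)Q(Mar 2015) = 1×227 + 807×5 = 227 + 4035 = 4262
link = 4757/4262 = 1.116143
Chained index = 100 × 0.922776 × 0.993056 × 1.116143 = 102.2797

102.28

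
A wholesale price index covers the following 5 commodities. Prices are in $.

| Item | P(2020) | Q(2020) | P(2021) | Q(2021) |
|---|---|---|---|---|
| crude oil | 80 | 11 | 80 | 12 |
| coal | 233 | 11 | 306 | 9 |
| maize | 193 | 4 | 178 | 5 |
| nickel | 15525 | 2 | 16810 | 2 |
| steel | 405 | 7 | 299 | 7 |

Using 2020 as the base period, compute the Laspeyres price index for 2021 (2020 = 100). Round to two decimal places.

Laspeyres price index uses base-period quantities as weights.
ΣP(2021)·Q(2020) = 80×11 + 306×11 + 178×4 + 16810×2 + 299×7 = 880 + 3366 + 712 + 33620 + 2093 = 40671
ΣP(2020)·Q(2020) = 80×11 + 233×11 + 193×4 + 15525×2 + 405×7 = 880 + 2563 + 772 + 31050 + 2835 = 38100
Index = 40671 / 38100 × 100 = 106.7480

106.75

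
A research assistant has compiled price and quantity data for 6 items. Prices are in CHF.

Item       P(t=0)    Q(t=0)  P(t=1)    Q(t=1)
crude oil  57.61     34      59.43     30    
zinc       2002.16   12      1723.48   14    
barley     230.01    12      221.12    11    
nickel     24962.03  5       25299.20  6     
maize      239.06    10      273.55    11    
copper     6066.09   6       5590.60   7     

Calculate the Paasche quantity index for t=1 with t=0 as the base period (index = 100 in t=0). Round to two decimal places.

Paasche quantity index uses current-period prices as weights.
ΣP(t=1)·Q(t=1) = 59.43×30 + 1723.48×14 + 221.12×11 + 25299.20×6 + 273.55×11 + 5590.60×7 = 1782.9 + 24128.72 + 2432.32 + 151795.2 + 3009.05 + 39134.2 = 222282.39
ΣP(t=1)·Q(t=0) = 59.43×34 + 1723.48×12 + 221.12×12 + 25299.20×5 + 273.55×10 + 5590.60×6 = 2020.62 + 20681.76 + 2653.44 + 126496 + 2735.5 + 33543.6 = 188130.92
Index = 222282.39 / 188130.92 × 100 = 118.1530

118.15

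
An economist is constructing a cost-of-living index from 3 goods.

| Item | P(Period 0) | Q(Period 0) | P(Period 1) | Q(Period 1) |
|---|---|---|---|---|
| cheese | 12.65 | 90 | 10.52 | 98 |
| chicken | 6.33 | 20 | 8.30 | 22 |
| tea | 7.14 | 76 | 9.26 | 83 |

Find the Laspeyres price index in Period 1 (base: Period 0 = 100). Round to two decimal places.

Laspeyres price index uses base-period quantities as weights.
ΣP(Period 1)·Q(Period 0) = 10.52×90 + 8.30×20 + 9.26×76 = 946.8 + 166 + 703.76 = 1816.56
ΣP(Period 0)·Q(Period 0) = 12.65×90 + 6.33×20 + 7.14×76 = 1138.5 + 126.6 + 542.64 = 1807.74
Index = 1816.56 / 1807.74 × 100 = 100.4879

100.49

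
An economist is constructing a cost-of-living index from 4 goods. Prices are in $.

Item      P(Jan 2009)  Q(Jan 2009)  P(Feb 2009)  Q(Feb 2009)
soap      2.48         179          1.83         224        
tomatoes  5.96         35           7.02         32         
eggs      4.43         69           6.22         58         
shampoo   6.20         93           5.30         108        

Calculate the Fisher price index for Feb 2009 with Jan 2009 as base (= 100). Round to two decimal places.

Laspeyres component (base-period weights):
ΣP(Feb 2009)Q(Jan 2009) = 1.83×179 + 7.02×35 + 6.22×69 + 5.30×93 = 327.57 + 245.7 + 429.18 + 492.9 = 1495.35
ΣP(Jan 2009)Q(Jan 2009) = 2.48×179 + 5.96×35 + 4.43×69 + 6.20×93 = 443.92 + 208.6 + 305.67 + 576.6 = 1534.79
L = 1495.35 / 1534.79 × 100 = 97.4303
Paasche component (current-period weights):
ΣP(Feb 2009)Q(Feb 2009) = 1.83×224 + 7.02×32 + 6.22×58 + 5.30×108 = 409.92 + 224.64 + 360.76 + 572.4 = 1567.72
ΣP(Jan 2009)Q(Feb 2009) = 2.48×224 + 5.96×32 + 4.43×58 + 6.20×108 = 555.52 + 190.72 + 256.94 + 669.6 = 1672.78
P = 1567.72 / 1672.78 × 100 = 93.7194
Fisher = √(L × P) = √(97.4303 × 93.7194) = 95.5568

95.56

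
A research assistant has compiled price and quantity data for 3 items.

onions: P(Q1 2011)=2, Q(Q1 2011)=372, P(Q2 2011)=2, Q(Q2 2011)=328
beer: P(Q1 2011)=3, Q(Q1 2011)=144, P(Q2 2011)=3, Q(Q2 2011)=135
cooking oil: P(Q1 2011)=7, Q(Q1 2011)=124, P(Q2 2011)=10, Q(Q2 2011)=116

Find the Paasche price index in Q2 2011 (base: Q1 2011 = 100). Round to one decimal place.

118.6

Paasche price index uses current-period quantities as weights.
ΣP(Q2 2011)·Q(Q2 2011) = 2×328 + 3×135 + 10×116 = 656 + 405 + 1160 = 2221
ΣP(Q1 2011)·Q(Q2 2011) = 2×328 + 3×135 + 7×116 = 656 + 405 + 812 = 1873
Index = 2221 / 1873 × 100 = 118.5798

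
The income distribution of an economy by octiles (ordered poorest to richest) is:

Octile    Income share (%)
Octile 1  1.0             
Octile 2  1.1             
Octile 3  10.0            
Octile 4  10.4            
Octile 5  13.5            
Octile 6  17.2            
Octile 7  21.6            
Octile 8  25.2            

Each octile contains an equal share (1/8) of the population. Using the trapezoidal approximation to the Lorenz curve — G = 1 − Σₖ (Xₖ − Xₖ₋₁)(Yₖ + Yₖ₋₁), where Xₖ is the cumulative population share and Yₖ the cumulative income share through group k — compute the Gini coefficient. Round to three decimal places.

Cumulative income shares Yₖ: 0.0100, 0.0210, 0.1210, 0.2250, 0.3600, 0.5320, 0.7480, 1.0000
Σ (Xₖ−Xₖ₋₁)(Yₖ+Yₖ₋₁) = (1/8)(0.0100+0.0000) + (1/8)(0.0210+0.0100) + (1/8)(0.1210+0.0210) + (1/8)(0.2250+0.1210) + (1/8)(0.3600+0.2250) + (1/8)(0.5320+0.3600) + (1/8)(0.7480+0.5320) + (1/8)(1.0000+0.7480)
  = 0.0013 + 0.0039 + 0.0178 + 0.0433 + 0.0731 + 0.1115 + 0.1600 + 0.2185 = 0.6293
G = 1 − 0.6293 = 0.3707

0.371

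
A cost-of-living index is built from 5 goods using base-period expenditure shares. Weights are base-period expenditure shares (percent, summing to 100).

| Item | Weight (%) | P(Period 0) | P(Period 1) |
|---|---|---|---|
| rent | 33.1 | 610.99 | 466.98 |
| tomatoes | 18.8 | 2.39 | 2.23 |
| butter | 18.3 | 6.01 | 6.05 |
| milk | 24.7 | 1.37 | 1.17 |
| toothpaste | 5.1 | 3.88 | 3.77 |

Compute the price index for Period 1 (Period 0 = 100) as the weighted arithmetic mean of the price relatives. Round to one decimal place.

rent: 33.1 × (466.98/610.99) = 33.1 × 0.764301 = 25.2983
tomatoes: 18.8 × (2.23/2.39) = 18.8 × 0.933054 = 17.5414
butter: 18.3 × (6.05/6.01) = 18.3 × 1.006656 = 18.4218
milk: 24.7 × (1.17/1.37) = 24.7 × 0.854015 = 21.0942
toothpaste: 5.1 × (3.77/3.88) = 5.1 × 0.971649 = 4.9554
Index = Σ wᵢ·(p₁ᵢ/p₀ᵢ) = 25.2983 + 17.5414 + 18.4218 + 21.0942 + 4.9554 = 87.3111

87.3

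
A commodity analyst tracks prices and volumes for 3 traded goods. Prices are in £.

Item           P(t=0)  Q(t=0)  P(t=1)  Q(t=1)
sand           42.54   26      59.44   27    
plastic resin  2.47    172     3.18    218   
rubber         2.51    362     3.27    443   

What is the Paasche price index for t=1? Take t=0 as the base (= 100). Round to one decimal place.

133.9

Paasche price index uses current-period quantities as weights.
ΣP(t=1)·Q(t=1) = 59.44×27 + 3.18×218 + 3.27×443 = 1604.88 + 693.24 + 1448.61 = 3746.73
ΣP(t=0)·Q(t=1) = 42.54×27 + 2.47×218 + 2.51×443 = 1148.58 + 538.46 + 1111.93 = 2798.97
Index = 3746.73 / 2798.97 × 100 = 133.8610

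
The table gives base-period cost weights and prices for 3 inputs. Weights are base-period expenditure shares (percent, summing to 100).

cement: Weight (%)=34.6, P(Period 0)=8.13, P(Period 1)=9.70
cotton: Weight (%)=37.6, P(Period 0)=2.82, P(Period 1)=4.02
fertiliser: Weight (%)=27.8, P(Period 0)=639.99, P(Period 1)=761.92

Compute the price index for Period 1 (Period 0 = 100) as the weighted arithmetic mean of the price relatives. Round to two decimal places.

cement: 34.6 × (9.70/8.13) = 34.6 × 1.193112 = 41.2817
cotton: 37.6 × (4.02/2.82) = 37.6 × 1.425532 = 53.6000
fertiliser: 27.8 × (761.92/639.99) = 27.8 × 1.190519 = 33.0964
Index = Σ wᵢ·(p₁ᵢ/p₀ᵢ) = 41.2817 + 53.6000 + 33.0964 = 127.9781

127.98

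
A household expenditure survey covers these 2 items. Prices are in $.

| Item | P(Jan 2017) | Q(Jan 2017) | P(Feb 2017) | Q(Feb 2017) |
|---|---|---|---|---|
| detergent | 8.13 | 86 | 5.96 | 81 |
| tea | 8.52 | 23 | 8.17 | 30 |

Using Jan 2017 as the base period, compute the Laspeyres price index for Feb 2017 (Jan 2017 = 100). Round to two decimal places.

78.25

Laspeyres price index uses base-period quantities as weights.
ΣP(Feb 2017)·Q(Jan 2017) = 5.96×86 + 8.17×23 = 512.56 + 187.91 = 700.47
ΣP(Jan 2017)·Q(Jan 2017) = 8.13×86 + 8.52×23 = 699.18 + 195.96 = 895.14
Index = 700.47 / 895.14 × 100 = 78.2526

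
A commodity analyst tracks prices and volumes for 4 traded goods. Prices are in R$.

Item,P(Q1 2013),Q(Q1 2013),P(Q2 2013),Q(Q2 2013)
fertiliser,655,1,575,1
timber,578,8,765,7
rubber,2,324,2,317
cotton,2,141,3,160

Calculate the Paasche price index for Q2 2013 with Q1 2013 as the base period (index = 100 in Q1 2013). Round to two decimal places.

Paasche price index uses current-period quantities as weights.
ΣP(Q2 2013)·Q(Q2 2013) = 575×1 + 765×7 + 2×317 + 3×160 = 575 + 5355 + 634 + 480 = 7044
ΣP(Q1 2013)·Q(Q2 2013) = 655×1 + 578×7 + 2×317 + 2×160 = 655 + 4046 + 634 + 320 = 5655
Index = 7044 / 5655 × 100 = 124.5623

124.56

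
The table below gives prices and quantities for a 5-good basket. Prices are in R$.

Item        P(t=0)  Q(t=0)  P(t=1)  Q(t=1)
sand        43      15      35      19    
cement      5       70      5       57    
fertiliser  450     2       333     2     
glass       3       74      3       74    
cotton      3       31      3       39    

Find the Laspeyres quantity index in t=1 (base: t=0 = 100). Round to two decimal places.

105.93

Laspeyres quantity index uses base-period prices as weights.
ΣP(t=0)·Q(t=1) = 43×19 + 5×57 + 450×2 + 3×74 + 3×39 = 817 + 285 + 900 + 222 + 117 = 2341
ΣP(t=0)·Q(t=0) = 43×15 + 5×70 + 450×2 + 3×74 + 3×31 = 645 + 350 + 900 + 222 + 93 = 2210
Index = 2341 / 2210 × 100 = 105.9276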